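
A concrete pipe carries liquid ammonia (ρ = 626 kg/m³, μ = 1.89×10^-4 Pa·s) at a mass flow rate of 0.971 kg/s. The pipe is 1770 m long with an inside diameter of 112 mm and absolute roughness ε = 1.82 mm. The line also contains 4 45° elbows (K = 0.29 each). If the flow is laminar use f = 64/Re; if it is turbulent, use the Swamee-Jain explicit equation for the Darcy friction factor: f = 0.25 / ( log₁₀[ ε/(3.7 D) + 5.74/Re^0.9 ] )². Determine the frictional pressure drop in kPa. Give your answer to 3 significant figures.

A = πD²/4 = π(0.112)²/4 = 0.009852 m²; mean velocity V = ṁ/(ρA) = 0.971/(626 · 0.009852) = 0.1574 m/s.
Reynolds number Re = ρVD/μ = 626 · 0.1574 · 0.112 / 0.000189 = 5.84e+04.
Re > 4000 → turbulent. Relative roughness ε/D = 0.00182/0.112 = 0.0163. Swamee-Jain: f = 0.25/(log₁₀[0.0163/3.7 + 5.74/5.84e+04^0.9])² = 0.25/(log₁₀[0.00439 + 0.000295])² = 0.25/(-2.329)² = 0.04608.
Total minor-loss coefficient ΣK = 4·0.29 = 1.16.
ΔP = [f·L/D + ΣK]·(ρV²/2) = [0.04608·1770/0.112 + 1.16]·(626·0.1574²/2) = [728.3 + 1.16]·7.759 = 5659 Pa.
ΔP = 5659 Pa = 5.66 kPa.

ΔP ≈ 5.66 kPa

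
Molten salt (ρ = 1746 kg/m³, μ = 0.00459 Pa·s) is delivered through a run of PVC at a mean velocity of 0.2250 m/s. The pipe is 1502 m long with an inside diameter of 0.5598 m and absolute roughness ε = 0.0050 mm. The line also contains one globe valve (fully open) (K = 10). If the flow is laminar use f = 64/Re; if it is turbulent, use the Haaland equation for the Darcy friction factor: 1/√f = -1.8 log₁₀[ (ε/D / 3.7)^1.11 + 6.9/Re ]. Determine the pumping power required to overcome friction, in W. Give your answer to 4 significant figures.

Reynolds number Re = ρVD/μ = 1746 · 0.225 · 0.5598 / 0.00459 = 4.791e+04.
Re > 4000 → turbulent. Relative roughness ε/D = 5e-06/0.5598 = 8.93e-06. Haaland: 1/√f = -1.8 log₁₀[(8.93e-06/3.7)^1.11 + 6.9/4.791e+04] = -1.8 log₁₀[5.82e-07 + 0.000144] = 6.912, so f = 0.02093.
Total minor-loss coefficient ΣK = 1·10 = 10.
ΔP = [f·L/D + ΣK]·(ρV²/2) = [0.02093·1502/0.5598 + 10]·(1746·0.225²/2) = [56.16 + 10]·44.2 = 2924 Pa.
Q = V·A = 0.225·0.2461 = 0.05538 m³/s.
Pumping power P = QΔP = 0.05538·2924 = 161.94 W = 161.9 W.

P ≈ 161.9 W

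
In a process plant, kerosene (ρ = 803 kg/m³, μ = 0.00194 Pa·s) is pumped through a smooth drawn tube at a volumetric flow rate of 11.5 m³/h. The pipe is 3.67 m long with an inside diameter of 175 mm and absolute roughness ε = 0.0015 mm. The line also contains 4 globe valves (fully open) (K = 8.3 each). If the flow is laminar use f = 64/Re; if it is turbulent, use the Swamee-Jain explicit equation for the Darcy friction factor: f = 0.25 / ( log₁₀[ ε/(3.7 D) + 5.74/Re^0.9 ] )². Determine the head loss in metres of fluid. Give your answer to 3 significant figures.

Q = 11.5 m³/h = 11.5/3600 = 0.003194 m³/s.
Cross-sectional area A = πD²/4 = π(0.175)²/4 = 0.02405 m²; mean velocity V = Q/A = 0.003194/0.02405 = 0.1328 m/s.
Reynolds number Re = ρVD/μ = 803 · 0.1328 · 0.175 / 0.00194 = 9620.
Re > 4000 → turbulent. Relative roughness ε/D = 1.5e-06/0.175 = 8.57e-06. Swamee-Jain: f = 0.25/(log₁₀[8.57e-06/3.7 + 5.74/9620^0.9])² = 0.25/(log₁₀[2.32e-06 + 0.00149])² = 0.25/(-2.825)² = 0.03132.
Total minor-loss coefficient ΣK = 4·8.3 = 33.2.
ΔP = [f·L/D + ΣK]·(ρV²/2) = [0.03132·3.67/0.175 + 33.2]·(803·0.1328²/2) = [0.6568 + 33.2]·7.082 = 239.8 Pa.
Head loss h_f = ΔP/(ρg) = 239.8/(803·9.81) = 0.0304 m.

h_f ≈ 0.0304 m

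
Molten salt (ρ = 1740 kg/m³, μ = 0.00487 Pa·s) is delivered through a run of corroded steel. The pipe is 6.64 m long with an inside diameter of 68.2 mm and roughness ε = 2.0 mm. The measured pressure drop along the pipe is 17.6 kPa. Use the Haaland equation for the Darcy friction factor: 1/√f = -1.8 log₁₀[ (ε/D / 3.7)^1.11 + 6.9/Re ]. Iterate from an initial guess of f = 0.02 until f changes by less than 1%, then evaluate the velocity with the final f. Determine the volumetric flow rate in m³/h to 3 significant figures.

Rearranging Darcy-Weisbach: V = √(2·ΔP·D/(f·L·ρ)). With ε/D = 0.002/0.0682 = 0.0293, iterate starting from f = 0.02:
  f = 0.02 → V = √(2·1.76e+04·0.0682/(0.02·6.64·1740)) = 3.223 m/s; Re = ρVD/μ = 7.854e+04; f → 0.05715
  f = 0.05715 → V = 1.907 m/s; Re = 4.646e+04; f → 0.05742
Converged (Δf/f < 1%). With the final f = 0.05742: V = √(2·1.76e+04·0.0682/(0.05742·6.64·1740)) = 1.902 m/s.
Q = V·A = 1.902·(π/4·0.0682²) = 0.006949 m³/s = 25.0 m³/h.

Q ≈ 25.0 m³/h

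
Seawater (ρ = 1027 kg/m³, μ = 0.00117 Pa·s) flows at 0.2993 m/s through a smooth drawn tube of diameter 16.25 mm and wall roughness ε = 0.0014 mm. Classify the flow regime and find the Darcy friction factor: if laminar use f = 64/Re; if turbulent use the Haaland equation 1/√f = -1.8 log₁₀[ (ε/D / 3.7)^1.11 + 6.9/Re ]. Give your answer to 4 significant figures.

Re = ρVD/μ = 1027·0.2993·0.01625/0.00117 = 4269.
Re > 4000 → turbulent. ε/D = 1.4e-06/0.01625 = 8.62e-05; Haaland: 1/√f = -1.8 log₁₀[7.2e-06 + 0.00162] = 5.021, so f = 0.03966.

f ≈ 0.03966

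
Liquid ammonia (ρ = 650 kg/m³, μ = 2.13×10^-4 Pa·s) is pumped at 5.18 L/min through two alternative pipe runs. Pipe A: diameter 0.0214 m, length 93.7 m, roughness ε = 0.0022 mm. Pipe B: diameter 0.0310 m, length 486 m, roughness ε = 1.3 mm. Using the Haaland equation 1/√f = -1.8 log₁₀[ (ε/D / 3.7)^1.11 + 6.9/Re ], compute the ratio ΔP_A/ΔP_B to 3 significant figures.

Pipe A: V = Q/A = 8.633e-05/0.0003597 = 0.24 m/s; Re = 1.568e+04; ε/D = 0.000103; Haaland → f = 0.02754; ΔP_A = f(L/D)(ρV²/2) = 2258 Pa.
Pipe B: V = Q/A = 8.633e-05/0.0007548 = 0.1144 m/s; Re = 1.082e+04; ε/D = 0.0419; Haaland → f = 0.06858; ΔP_B = f(L/D)(ρV²/2) = 4572 Pa.
ΔP_A/ΔP_B = 2258/4572 = 0.494.

ΔP_A/ΔP_B ≈ 0.494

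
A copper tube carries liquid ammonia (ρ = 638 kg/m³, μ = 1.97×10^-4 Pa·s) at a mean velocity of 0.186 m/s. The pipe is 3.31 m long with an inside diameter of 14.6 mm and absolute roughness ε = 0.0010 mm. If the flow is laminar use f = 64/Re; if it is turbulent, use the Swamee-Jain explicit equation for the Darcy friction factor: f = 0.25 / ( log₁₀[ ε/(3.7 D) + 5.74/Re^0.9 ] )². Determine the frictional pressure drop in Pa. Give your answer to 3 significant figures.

ΔP ≈ 80.6 Pa

Reynolds number Re = ρVD/μ = 638 · 0.186 · 0.0146 / 0.000197 = 8795.
Re > 4000 → turbulent. Relative roughness ε/D = 1e-06/0.0146 = 6.85e-05. Swamee-Jain: f = 0.25/(log₁₀[6.85e-05/3.7 + 5.74/8795^0.9])² = 0.25/(log₁₀[1.85e-05 + 0.00162])² = 0.25/(-2.786)² = 0.03221.
Darcy-Weisbach: ΔP = f(L/D)(ρV²/2) = 0.03221·(3.31/0.0146)·(638·0.186²/2) = 0.03221·226.7·11.04 = 80.59 Pa.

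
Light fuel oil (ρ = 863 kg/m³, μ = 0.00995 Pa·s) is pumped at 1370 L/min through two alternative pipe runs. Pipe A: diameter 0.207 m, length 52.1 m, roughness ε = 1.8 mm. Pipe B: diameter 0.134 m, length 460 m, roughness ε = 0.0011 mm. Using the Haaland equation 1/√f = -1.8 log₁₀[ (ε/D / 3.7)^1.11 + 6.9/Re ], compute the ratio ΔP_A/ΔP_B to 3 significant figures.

ΔP_A/ΔP_B ≈ 0.0201

Pipe A: V = Q/A = 0.02283/0.03365 = 0.6785 m/s; Re = 1.218e+04; ε/D = 0.0087; Haaland → f = 0.04078; ΔP_A = f(L/D)(ρV²/2) = 2039 Pa.
Pipe B: V = Q/A = 0.02283/0.0141 = 1.619 m/s; Re = 1.882e+04; ε/D = 8.21e-06; Haaland → f = 0.02616; ΔP_B = f(L/D)(ρV²/2) = 1.016e+05 Pa.
ΔP_A/ΔP_B = 2039/1.016e+05 = 0.0201.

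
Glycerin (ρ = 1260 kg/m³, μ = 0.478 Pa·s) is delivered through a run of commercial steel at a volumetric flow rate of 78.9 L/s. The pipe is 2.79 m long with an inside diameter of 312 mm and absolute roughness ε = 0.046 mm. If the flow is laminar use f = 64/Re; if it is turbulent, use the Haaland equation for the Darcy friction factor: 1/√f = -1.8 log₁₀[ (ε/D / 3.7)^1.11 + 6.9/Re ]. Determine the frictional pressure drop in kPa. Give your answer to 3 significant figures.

Q = 78.9 L/s = 78.9/1000 = 0.0789 m³/s.
Cross-sectional area A = πD²/4 = π(0.312)²/4 = 0.07645 m²; mean velocity V = Q/A = 0.0789/0.07645 = 1.032 m/s.
Reynolds number Re = ρVD/μ = 1260 · 1.032 · 0.312 / 0.478 = 848.7.
Re < 2300 → laminar flow, so f = 64/Re = 64/848.7 = 0.07541 (the turbulent correlation is not needed).
Darcy-Weisbach: ΔP = f(L/D)(ρV²/2) = 0.07541·(2.79/0.312)·(1260·1.032²/2) = 0.07541·8.942·671 = 452.4 Pa.
ΔP = 452.4 Pa = 0.452 kPa.

ΔP ≈ 0.452 kPa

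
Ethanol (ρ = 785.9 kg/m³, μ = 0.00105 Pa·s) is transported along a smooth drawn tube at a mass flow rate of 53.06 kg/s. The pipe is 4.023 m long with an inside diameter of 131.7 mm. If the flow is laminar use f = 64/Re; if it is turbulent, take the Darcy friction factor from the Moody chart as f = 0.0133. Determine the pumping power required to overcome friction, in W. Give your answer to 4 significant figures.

P ≈ 264.7 W

A = πD²/4 = π(0.1317)²/4 = 0.01362 m²; mean velocity V = ṁ/(ρA) = 53.06/(785.9 · 0.01362) = 4.956 m/s.
Reynolds number Re = ρVD/μ = 785.9 · 4.956 · 0.1317 / 0.00105 = 4.885e+05.
Re > 4000 → turbulent; use the Moody-chart value f = 0.0133.
Darcy-Weisbach: ΔP = f(L/D)(ρV²/2) = 0.0133·(4.023/0.1317)·(785.9·4.956²/2) = 0.0133·30.55·9652 = 3921 Pa.
Q = ṁ/ρ = 53.06/785.9 = 0.06751 m³/s.
Pumping power P = QΔP = 0.06751·3921 = 264.75 W = 264.7 W.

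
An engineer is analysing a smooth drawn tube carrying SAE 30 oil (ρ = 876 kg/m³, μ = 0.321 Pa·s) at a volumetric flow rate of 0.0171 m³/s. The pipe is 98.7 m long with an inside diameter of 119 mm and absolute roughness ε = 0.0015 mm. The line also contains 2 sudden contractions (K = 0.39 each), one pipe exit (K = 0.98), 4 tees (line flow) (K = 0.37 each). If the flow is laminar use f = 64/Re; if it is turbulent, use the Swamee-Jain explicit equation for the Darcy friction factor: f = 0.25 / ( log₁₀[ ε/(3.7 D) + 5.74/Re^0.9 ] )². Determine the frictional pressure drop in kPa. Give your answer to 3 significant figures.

Cross-sectional area A = πD²/4 = π(0.119)²/4 = 0.01112 m²; mean velocity V = Q/A = 0.0171/0.01112 = 1.537 m/s.
Reynolds number Re = ρVD/μ = 876 · 1.537 · 0.119 / 0.321 = 499.3.
Re < 2300 → laminar flow, so f = 64/Re = 64/499.3 = 0.1282 (the turbulent correlation is not needed).
Total minor-loss coefficient ΣK = 2·0.39 + 1·0.98 + 4·0.37 = 3.24.
ΔP = [f·L/D + ΣK]·(ρV²/2) = [0.1282·98.7/0.119 + 3.24]·(876·1.537²/2) = [106.3 + 3.24]·1035 = 1.134e+05 Pa.
ΔP = 1.134e+05 Pa = 113 kPa.

ΔP ≈ 113 kPa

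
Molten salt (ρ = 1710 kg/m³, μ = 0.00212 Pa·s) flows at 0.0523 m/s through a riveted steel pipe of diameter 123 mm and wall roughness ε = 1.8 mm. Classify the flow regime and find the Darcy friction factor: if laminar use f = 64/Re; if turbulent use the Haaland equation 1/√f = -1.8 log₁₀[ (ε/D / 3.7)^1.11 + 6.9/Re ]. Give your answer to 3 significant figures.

Re = ρVD/μ = 1710·0.0523·0.123/0.00212 = 5189.
Re > 4000 → turbulent. ε/D = 0.0018/0.123 = 0.0146; Haaland: 1/√f = -1.8 log₁₀[0.00215 + 0.00133] = 4.425, so f = 0.05108.

f ≈ 0.0511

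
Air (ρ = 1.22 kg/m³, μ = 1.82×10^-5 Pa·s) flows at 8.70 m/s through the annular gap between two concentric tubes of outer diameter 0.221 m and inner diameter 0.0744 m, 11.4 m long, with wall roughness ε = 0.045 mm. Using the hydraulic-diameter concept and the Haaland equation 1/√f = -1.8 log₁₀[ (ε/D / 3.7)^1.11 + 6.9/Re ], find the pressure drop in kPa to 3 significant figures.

Hydraulic diameter D_h = 4A/P = D_o - D_i = 0.221 - 0.0744 = 0.1466 m.
Re = ρVD_h/μ = 1.22·8.7·0.1466/1.82e-05 = 8.55e+04.
ε/D_h = 4.5e-05/0.1466 = 0.000307; Haaland gives 1/√f = -1.8 log₁₀[2.95e-05+8.07e-05] = 7.124, so f = 0.0197.
ΔP = f(L/D_h)(ρV²/2) = 0.0197·11.4/0.1466·46.17 = 70.74 Pa.
ΔP = 0.0707 kPa.

ΔP ≈ 0.0707 kPa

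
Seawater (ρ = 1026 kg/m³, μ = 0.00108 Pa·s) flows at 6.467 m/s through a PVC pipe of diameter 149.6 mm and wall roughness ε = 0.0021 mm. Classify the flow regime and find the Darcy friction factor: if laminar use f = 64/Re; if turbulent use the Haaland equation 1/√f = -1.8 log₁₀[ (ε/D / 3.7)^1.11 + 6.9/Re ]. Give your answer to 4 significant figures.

Re = ρVD/μ = 1026·6.467·0.1496/0.00108 = 9.191e+05.
Re > 4000 → turbulent. ε/D = 2.1e-06/0.1496 = 1.4e-05; Haaland: 1/√f = -1.8 log₁₀[9.61e-07 + 7.51e-06] = 9.13, so f = 0.012.

f ≈ 0.01200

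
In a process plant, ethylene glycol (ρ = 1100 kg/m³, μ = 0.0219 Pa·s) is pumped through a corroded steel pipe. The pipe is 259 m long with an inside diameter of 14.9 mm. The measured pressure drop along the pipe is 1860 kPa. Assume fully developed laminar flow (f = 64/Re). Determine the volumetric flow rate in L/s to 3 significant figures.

For laminar flow, f = 64/Re with Re = ρVD/μ, so Darcy-Weisbach reduces to ΔP = 32μLV/D². Solving for V: V = ΔP·D²/(32μL) = 1.86e+06·(0.0149)²/(32·0.0219·259) = 2.275 m/s.
Check: Re = ρVD/μ = 1100·2.275·0.0149/0.0219 = 1703 < 2300, so the laminar assumption holds.
Q = V·A = 2.275·(π/4·0.0149²) = 0.0003967 m³/s = 0.397 L/s.

Q ≈ 0.397 L/s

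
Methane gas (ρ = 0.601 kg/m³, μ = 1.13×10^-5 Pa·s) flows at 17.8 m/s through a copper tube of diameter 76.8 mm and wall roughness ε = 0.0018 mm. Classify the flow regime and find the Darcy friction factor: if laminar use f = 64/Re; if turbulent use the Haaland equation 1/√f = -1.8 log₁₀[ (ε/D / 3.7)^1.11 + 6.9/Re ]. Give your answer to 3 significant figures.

Re = ρVD/μ = 0.601·17.8·0.0768/1.13e-05 = 7.271e+04.
Re > 4000 → turbulent. ε/D = 1.8e-06/0.0768 = 2.34e-05; Haaland: 1/√f = -1.8 log₁₀[1.7e-06 + 9.49e-05] = 7.227, so f = 0.01915.

f ≈ 0.0191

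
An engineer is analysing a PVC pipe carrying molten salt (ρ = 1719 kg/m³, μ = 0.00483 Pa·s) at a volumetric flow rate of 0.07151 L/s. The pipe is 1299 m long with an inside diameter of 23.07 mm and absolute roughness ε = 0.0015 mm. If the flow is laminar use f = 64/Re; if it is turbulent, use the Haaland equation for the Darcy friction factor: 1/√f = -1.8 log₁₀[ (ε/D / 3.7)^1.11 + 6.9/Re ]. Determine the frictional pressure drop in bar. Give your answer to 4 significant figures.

Q = 0.07151 L/s = 0.07151/1000 = 7.151e-05 m³/s.
Cross-sectional area A = πD²/4 = π(0.02307)²/4 = 0.000418 m²; mean velocity V = Q/A = 7.151e-05/0.000418 = 0.1711 m/s.
Reynolds number Re = ρVD/μ = 1719 · 0.1711 · 0.02307 / 0.00483 = 1405.
Re < 2300 → laminar flow, so f = 64/Re = 64/1405 = 0.04556 (the turbulent correlation is not needed).
Darcy-Weisbach: ΔP = f(L/D)(ρV²/2) = 0.04556·(1299/0.02307)·(1719·0.1711²/2) = 0.04556·5.631e+04·25.15 = 6.453e+04 Pa.
ΔP = 6.453e+04 Pa = 0.6453 bar.

ΔP ≈ 0.6453 bar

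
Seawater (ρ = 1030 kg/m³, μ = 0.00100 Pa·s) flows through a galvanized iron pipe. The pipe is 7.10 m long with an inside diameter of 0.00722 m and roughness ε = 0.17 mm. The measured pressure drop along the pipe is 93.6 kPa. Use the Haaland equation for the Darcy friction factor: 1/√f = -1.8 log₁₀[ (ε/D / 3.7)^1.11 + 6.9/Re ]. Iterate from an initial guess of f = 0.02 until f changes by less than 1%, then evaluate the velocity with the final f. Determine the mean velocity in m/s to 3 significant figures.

V ≈ 1.84 m/s

Rearranging Darcy-Weisbach: V = √(2·ΔP·D/(f·L·ρ)). With ε/D = 0.00017/0.00722 = 0.0235, iterate starting from f = 0.02:
  f = 0.02 → V = √(2·9.36e+04·0.00722/(0.02·7.1·1030)) = 3.04 m/s; Re = ρVD/μ = 2.261e+04; f → 0.05345
  f = 0.05345 → V = 1.86 m/s; Re = 1.383e+04; f → 0.05439
  f = 0.05439 → V = 1.843 m/s; Re = 1.371e+04; f → 0.05441
Converged (Δf/f < 1%). With the final f = 0.05441: V = √(2·9.36e+04·0.00722/(0.05441·7.1·1030)) = 1.843 m/s.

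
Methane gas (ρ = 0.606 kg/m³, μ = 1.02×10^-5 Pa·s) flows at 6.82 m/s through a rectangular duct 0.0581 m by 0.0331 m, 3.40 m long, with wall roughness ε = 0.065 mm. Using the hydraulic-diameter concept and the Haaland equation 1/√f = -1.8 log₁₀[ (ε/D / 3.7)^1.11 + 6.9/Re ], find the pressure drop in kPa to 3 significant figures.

ΔP ≈ 0.0335 kPa

Hydraulic diameter D_h = 4A/P = 4·(0.0581·0.0331)/(2·(0.0581+0.0331)) = 0.007692/0.1824 = 0.04217 m.
Re = ρVD_h/μ = 0.606·6.82·0.04217/1.02e-05 = 1.709e+04.
ε/D_h = 6.5e-05/0.04217 = 0.00154; Haaland gives 1/√f = -1.8 log₁₀[0.000177+0.000404] = 5.825, so f = 0.02947.
ΔP = f(L/D_h)(ρV²/2) = 0.02947·3.4/0.04217·14.09 = 33.49 Pa.
ΔP = 0.0335 kPa.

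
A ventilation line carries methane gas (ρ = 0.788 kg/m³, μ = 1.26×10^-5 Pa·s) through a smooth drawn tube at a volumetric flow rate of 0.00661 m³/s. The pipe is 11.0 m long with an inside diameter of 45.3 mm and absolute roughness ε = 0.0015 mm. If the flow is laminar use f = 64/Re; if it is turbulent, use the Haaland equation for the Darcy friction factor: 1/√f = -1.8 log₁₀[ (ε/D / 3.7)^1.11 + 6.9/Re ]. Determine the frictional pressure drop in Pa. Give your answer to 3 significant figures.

Cross-sectional area A = πD²/4 = π(0.0453)²/4 = 0.001612 m²; mean velocity V = Q/A = 0.00661/0.001612 = 4.101 m/s.
Reynolds number Re = ρVD/μ = 0.788 · 4.101 · 0.0453 / 1.26e-05 = 1.162e+04.
Re > 4000 → turbulent. Relative roughness ε/D = 1.5e-06/0.0453 = 3.31e-05. Haaland: 1/√f = -1.8 log₁₀[(3.31e-05/3.7)^1.11 + 6.9/1.162e+04] = -1.8 log₁₀[2.49e-06 + 0.000594] = 5.804, so f = 0.02968.
Darcy-Weisbach: ΔP = f(L/D)(ρV²/2) = 0.02968·(11/0.0453)·(0.788·4.101²/2) = 0.02968·242.8·6.627 = 47.77 Pa.

ΔP ≈ 47.8 Pa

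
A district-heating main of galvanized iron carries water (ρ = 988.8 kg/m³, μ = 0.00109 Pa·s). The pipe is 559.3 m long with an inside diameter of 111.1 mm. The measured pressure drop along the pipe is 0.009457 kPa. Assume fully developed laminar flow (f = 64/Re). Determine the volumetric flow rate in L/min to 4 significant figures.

Q ≈ 3.480 L/min

For laminar flow, f = 64/Re with Re = ρVD/μ, so Darcy-Weisbach reduces to ΔP = 32μLV/D². Solving for V: V = ΔP·D²/(32μL) = 9.457·(0.1111)²/(32·0.00109·559.3) = 0.005984 m/s.
Check: Re = ρVD/μ = 988.8·0.005984·0.1111/0.00109 = 603.1 < 2300, so the laminar assumption holds.
Q = V·A = 0.005984·(π/4·0.1111²) = 5.801e-05 m³/s = 3.480 L/min.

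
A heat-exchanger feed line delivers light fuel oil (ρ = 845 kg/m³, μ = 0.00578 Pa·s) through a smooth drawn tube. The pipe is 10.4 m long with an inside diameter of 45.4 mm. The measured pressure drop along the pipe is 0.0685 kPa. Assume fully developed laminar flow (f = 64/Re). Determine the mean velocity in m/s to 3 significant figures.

V ≈ 0.0734 m/s

For laminar flow, f = 64/Re with Re = ρVD/μ, so Darcy-Weisbach reduces to ΔP = 32μLV/D². Solving for V: V = ΔP·D²/(32μL) = 68.5·(0.0454)²/(32·0.00578·10.4) = 0.0734 m/s.
Check: Re = ρVD/μ = 845·0.0734·0.0454/0.00578 = 487.2 < 2300, so the laminar assumption holds.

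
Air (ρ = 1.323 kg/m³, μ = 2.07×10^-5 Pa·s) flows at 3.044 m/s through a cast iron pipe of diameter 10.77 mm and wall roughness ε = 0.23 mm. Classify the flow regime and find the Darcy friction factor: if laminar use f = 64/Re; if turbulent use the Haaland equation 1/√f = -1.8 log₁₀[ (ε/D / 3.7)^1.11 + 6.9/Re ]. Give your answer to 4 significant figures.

f ≈ 0.03054

Re = ρVD/μ = 1.323·3.044·0.01077/2.07e-05 = 2095.
Re < 2300 → laminar, so f = 64/Re = 0.03054 (roughness is irrelevant in laminar flow).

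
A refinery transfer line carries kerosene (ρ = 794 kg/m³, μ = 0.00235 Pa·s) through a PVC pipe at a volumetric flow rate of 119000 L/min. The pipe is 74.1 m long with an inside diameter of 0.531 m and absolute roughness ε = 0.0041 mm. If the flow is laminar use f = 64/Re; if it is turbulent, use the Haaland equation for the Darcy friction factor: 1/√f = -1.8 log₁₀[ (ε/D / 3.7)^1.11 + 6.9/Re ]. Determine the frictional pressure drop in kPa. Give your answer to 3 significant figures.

ΔP ≈ 48.5 kPa

Q = 119000 L/min = 119000/60000 = 1.983 m³/s.
Cross-sectional area A = πD²/4 = π(0.531)²/4 = 0.2215 m²; mean velocity V = Q/A = 1.983/0.2215 = 8.956 m/s.
Reynolds number Re = ρVD/μ = 794 · 8.956 · 0.531 / 0.00235 = 1.607e+06.
Re > 4000 → turbulent. Relative roughness ε/D = 4.1e-06/0.531 = 7.72e-06. Haaland: 1/√f = -1.8 log₁₀[(7.72e-06/3.7)^1.11 + 6.9/1.607e+06] = -1.8 log₁₀[4.95e-07 + 4.29e-06] = 9.576, so f = 0.01091.
Darcy-Weisbach: ΔP = f(L/D)(ρV²/2) = 0.01091·(74.1/0.531)·(794·8.956²/2) = 0.01091·139.5·3.184e+04 = 4.846e+04 Pa.
ΔP = 4.846e+04 Pa = 48.5 kPa.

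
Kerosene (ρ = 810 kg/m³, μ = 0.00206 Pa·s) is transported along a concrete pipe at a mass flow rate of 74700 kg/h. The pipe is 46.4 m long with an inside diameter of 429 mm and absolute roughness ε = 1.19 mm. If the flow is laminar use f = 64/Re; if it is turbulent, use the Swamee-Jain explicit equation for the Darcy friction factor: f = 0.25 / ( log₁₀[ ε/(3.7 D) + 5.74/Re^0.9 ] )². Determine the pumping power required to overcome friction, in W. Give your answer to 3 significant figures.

P ≈ 1.05 W

ṁ = 74700 kg/h = 74700/3600 = 20.75 kg/s.
A = πD²/4 = π(0.429)²/4 = 0.1445 m²; mean velocity V = ṁ/(ρA) = 20.75/(810 · 0.1445) = 0.1772 m/s.
Reynolds number Re = ρVD/μ = 810 · 0.1772 · 0.429 / 0.00206 = 2.99e+04.
Re > 4000 → turbulent. Relative roughness ε/D = 0.00119/0.429 = 0.00277. Swamee-Jain: f = 0.25/(log₁₀[0.00277/3.7 + 5.74/2.99e+04^0.9])² = 0.25/(log₁₀[0.00075 + 0.000538])² = 0.25/(-2.89)² = 0.02993.
Darcy-Weisbach: ΔP = f(L/D)(ρV²/2) = 0.02993·(46.4/0.429)·(810·0.1772²/2) = 0.02993·108.2·12.72 = 41.18 Pa.
Q = ṁ/ρ = 20.75/810 = 0.02562 m³/s.
Pumping power P = QΔP = 0.02562·41.18 = 1.055 W = 1.05 W.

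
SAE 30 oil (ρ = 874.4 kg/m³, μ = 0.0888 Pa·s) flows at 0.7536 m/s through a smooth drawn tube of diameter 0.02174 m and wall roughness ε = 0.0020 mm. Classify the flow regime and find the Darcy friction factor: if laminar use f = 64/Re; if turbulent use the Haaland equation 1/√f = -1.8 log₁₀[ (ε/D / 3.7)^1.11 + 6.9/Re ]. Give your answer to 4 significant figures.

Re = ρVD/μ = 874.4·0.7536·0.02174/0.0888 = 161.3.
Re < 2300 → laminar, so f = 64/Re = 0.3967 (roughness is irrelevant in laminar flow).

f ≈ 0.3967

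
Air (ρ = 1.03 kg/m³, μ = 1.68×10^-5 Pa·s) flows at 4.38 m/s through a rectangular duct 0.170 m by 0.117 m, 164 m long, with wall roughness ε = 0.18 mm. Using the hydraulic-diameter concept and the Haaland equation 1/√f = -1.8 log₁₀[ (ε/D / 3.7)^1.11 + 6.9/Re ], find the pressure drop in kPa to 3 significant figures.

ΔP ≈ 0.298 kPa

Hydraulic diameter D_h = 4A/P = 4·(0.17·0.117)/(2·(0.17+0.117)) = 0.07956/0.574 = 0.1386 m.
Re = ρVD_h/μ = 1.03·4.38·0.1386/1.68e-05 = 3.722e+04.
ε/D_h = 0.00018/0.1386 = 0.0013; Haaland gives 1/√f = -1.8 log₁₀[0.000146+0.000185] = 6.263, so f = 0.0255.
ΔP = f(L/D_h)(ρV²/2) = 0.0255·164/0.1386·9.88 = 298.1 Pa.
ΔP = 0.298 kPa.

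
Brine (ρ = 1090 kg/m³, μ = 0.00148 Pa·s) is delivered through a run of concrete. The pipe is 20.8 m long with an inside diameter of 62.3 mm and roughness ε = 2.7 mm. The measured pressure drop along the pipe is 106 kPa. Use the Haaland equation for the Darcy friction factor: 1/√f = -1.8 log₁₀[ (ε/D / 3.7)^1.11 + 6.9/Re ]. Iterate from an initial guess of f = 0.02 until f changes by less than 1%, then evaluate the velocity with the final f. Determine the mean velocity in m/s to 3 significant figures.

Rearranging Darcy-Weisbach: V = √(2·ΔP·D/(f·L·ρ)). With ε/D = 0.0027/0.0623 = 0.0433, iterate starting from f = 0.02:
  f = 0.02 → V = √(2·1.06e+05·0.0623/(0.02·20.8·1090)) = 5.397 m/s; Re = ρVD/μ = 2.476e+05; f → 0.06726
  f = 0.06726 → V = 2.943 m/s; Re = 1.35e+05; f → 0.06735
Converged (Δf/f < 1%). With the final f = 0.06735: V = √(2·1.06e+05·0.0623/(0.06735·20.8·1090)) = 2.941 m/s.

V ≈ 2.94 m/s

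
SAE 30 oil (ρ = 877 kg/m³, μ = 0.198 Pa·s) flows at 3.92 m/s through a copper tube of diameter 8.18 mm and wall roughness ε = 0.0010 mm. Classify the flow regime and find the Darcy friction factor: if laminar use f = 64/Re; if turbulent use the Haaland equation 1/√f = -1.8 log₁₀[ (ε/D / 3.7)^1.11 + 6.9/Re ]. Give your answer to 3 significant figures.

Re = ρVD/μ = 877·3.92·0.00818/0.198 = 142.
Re < 2300 → laminar, so f = 64/Re = 0.4506 (roughness is irrelevant in laminar flow).

f ≈ 0.451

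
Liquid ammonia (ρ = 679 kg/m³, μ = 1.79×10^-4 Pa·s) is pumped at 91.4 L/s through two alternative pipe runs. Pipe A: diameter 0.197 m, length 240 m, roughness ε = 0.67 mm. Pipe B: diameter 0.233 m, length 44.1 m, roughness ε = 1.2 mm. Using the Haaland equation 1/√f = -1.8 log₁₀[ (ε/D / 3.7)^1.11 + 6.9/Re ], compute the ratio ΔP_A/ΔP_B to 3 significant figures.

Pipe A: V = Q/A = 0.0914/0.03048 = 2.999 m/s; Re = 2.241e+06; ε/D = 0.0034; Haaland → f = 0.02722; ΔP_A = f(L/D)(ρV²/2) = 1.012e+05 Pa.
Pipe B: V = Q/A = 0.0914/0.04264 = 2.144 m/s; Re = 1.895e+06; ε/D = 0.00515; Haaland → f = 0.03075; ΔP_B = f(L/D)(ρV²/2) = 9079 Pa.
ΔP_A/ΔP_B = 1.012e+05/9079 = 11.1.

ΔP_A/ΔP_B ≈ 11.1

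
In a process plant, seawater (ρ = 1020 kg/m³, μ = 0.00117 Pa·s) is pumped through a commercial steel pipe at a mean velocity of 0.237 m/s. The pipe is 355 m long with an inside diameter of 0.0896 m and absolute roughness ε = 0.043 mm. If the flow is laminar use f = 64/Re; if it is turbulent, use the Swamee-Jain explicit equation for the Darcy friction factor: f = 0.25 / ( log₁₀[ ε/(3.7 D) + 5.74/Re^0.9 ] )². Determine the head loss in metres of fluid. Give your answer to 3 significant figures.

Reynolds number Re = ρVD/μ = 1020 · 0.237 · 0.0896 / 0.00117 = 1.851e+04.
Re > 4000 → turbulent. Relative roughness ε/D = 4.3e-05/0.0896 = 0.00048. Swamee-Jain: f = 0.25/(log₁₀[0.00048/3.7 + 5.74/1.851e+04^0.9])² = 0.25/(log₁₀[0.00013 + 0.000828])² = 0.25/(-3.019)² = 0.02744.
Darcy-Weisbach: ΔP = f(L/D)(ρV²/2) = 0.02744·(355/0.0896)·(1020·0.237²/2) = 0.02744·3962·28.65 = 3114 Pa.
Head loss h_f = ΔP/(ρg) = 3114/(1020·9.81) = 0.311 m.

h_f ≈ 0.311 m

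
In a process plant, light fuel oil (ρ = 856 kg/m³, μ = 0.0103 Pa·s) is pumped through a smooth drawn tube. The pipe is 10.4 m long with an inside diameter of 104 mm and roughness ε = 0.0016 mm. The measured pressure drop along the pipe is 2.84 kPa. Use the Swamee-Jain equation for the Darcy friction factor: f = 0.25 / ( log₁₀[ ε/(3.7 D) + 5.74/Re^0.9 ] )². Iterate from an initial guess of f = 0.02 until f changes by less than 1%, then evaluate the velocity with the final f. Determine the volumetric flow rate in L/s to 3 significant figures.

Rearranging Darcy-Weisbach: V = √(2·ΔP·D/(f·L·ρ)). With ε/D = 1.6e-06/0.104 = 1.54e-05, iterate starting from f = 0.02:
  f = 0.02 → V = √(2·2840·0.104/(0.02·10.4·856)) = 1.821 m/s; Re = ρVD/μ = 1.574e+04; f → 0.02747
  f = 0.02747 → V = 1.554 m/s; Re = 1.343e+04; f → 0.02863
  f = 0.02863 → V = 1.522 m/s; Re = 1.316e+04; f → 0.02879
Converged (Δf/f < 1%). With the final f = 0.02879: V = √(2·2840·0.104/(0.02879·10.4·856)) = 1.518 m/s.
Q = V·A = 1.518·(π/4·0.104²) = 0.0129 m³/s = 12.9 L/s.

Q ≈ 12.9 L/s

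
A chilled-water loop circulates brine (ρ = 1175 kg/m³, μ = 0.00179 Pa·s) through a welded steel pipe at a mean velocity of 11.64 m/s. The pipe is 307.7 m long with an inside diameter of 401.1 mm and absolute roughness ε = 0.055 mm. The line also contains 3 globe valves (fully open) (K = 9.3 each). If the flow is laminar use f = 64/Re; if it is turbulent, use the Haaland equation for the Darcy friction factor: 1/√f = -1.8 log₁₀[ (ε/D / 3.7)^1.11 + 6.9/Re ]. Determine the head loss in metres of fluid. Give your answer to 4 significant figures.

h_f ≈ 262.3 m

Reynolds number Re = ρVD/μ = 1175 · 11.64 · 0.4011 / 0.00179 = 3.065e+06.
Re > 4000 → turbulent. Relative roughness ε/D = 5.5e-05/0.4011 = 0.000137. Haaland: 1/√f = -1.8 log₁₀[(0.000137/3.7)^1.11 + 6.9/3.065e+06] = -1.8 log₁₀[1.21e-05 + 2.25e-06] = 8.72, so f = 0.01315.
Total minor-loss coefficient ΣK = 3·9.3 = 27.9.
ΔP = [f·L/D + ΣK]·(ρV²/2) = [0.01315·307.7/0.4011 + 27.9]·(1175·11.64²/2) = [10.09 + 27.9]·7.96e+04 = 3.024e+06 Pa.
Head loss h_f = ΔP/(ρg) = 3.024e+06/(1175·9.81) = 262.3 m.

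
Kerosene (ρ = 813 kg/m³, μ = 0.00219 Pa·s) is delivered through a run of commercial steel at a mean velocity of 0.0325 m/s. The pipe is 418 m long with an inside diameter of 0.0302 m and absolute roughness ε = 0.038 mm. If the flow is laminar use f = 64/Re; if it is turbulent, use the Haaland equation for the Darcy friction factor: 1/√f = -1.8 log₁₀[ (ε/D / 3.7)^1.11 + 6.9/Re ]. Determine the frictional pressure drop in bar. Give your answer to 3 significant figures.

Reynolds number Re = ρVD/μ = 813 · 0.0325 · 0.0302 / 0.00219 = 364.4.
Re < 2300 → laminar flow, so f = 64/Re = 64/364.4 = 0.1756 (the turbulent correlation is not needed).
Darcy-Weisbach: ΔP = f(L/D)(ρV²/2) = 0.1756·(418/0.0302)·(813·0.0325²/2) = 0.1756·1.384e+04·0.4294 = 1044 Pa.
ΔP = 1044 Pa = 0.0104 bar.

ΔP ≈ 0.0104 bar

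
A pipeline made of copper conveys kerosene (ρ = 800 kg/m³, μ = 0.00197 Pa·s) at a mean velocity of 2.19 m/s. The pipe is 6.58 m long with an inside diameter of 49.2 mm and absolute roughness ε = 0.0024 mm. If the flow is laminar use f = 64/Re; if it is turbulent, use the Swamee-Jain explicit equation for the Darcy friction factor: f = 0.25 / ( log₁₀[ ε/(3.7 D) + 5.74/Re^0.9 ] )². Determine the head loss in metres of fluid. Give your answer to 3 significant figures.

h_f ≈ 0.706 m

Reynolds number Re = ρVD/μ = 800 · 2.19 · 0.0492 / 0.00197 = 4.376e+04.
Re > 4000 → turbulent. Relative roughness ε/D = 2.4e-06/0.0492 = 4.88e-05. Swamee-Jain: f = 0.25/(log₁₀[4.88e-05/3.7 + 5.74/4.376e+04^0.9])² = 0.25/(log₁₀[1.32e-05 + 0.000382])² = 0.25/(-3.403)² = 0.02158.
Darcy-Weisbach: ΔP = f(L/D)(ρV²/2) = 0.02158·(6.58/0.0492)·(800·2.19²/2) = 0.02158·133.7·1918 = 5538 Pa.
Head loss h_f = ΔP/(ρg) = 5538/(800·9.81) = 0.706 m.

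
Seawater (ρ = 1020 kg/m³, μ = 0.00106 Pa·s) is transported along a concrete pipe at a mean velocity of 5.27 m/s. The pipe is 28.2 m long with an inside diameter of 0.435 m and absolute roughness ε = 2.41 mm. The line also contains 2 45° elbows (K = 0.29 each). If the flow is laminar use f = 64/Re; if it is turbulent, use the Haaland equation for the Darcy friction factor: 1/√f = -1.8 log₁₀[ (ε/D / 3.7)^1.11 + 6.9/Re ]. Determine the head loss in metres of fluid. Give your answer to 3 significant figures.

Reynolds number Re = ρVD/μ = 1020 · 5.27 · 0.435 / 0.00106 = 2.206e+06.
Re > 4000 → turbulent. Relative roughness ε/D = 0.00241/0.435 = 0.00554. Haaland: 1/√f = -1.8 log₁₀[(0.00554/3.7)^1.11 + 6.9/2.206e+06] = -1.8 log₁₀[0.000732 + 3.13e-06] = 5.64, so f = 0.03143.
Total minor-loss coefficient ΣK = 2·0.29 = 0.58.
ΔP = [f·L/D + ΣK]·(ρV²/2) = [0.03143·28.2/0.435 + 0.58]·(1020·5.27²/2) = [2.038 + 0.58]·1.416e+04 = 3.708e+04 Pa.
Head loss h_f = ΔP/(ρg) = 3.708e+04/(1020·9.81) = 3.71 m.

h_f ≈ 3.71 m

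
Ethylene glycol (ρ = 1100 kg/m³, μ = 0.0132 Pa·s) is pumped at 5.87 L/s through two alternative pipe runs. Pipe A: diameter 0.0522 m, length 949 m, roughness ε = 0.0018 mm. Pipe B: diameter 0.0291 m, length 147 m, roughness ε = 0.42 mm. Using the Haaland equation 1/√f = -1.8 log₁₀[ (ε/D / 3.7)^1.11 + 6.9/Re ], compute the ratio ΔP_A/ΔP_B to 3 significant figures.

Pipe A: V = Q/A = 0.00587/0.00214 = 2.743 m/s; Re = 1.193e+04; ε/D = 3.45e-05; Haaland → f = 0.02948; ΔP_A = f(L/D)(ρV²/2) = 2.217e+06 Pa.
Pipe B: V = Q/A = 0.00587/0.0006651 = 8.826 m/s; Re = 2.14e+04; ε/D = 0.0144; Haaland → f = 0.04523; ΔP_B = f(L/D)(ρV²/2) = 9.788e+06 Pa.
ΔP_A/ΔP_B = 2.217e+06/9.788e+06 = 0.227.

ΔP_A/ΔP_B ≈ 0.227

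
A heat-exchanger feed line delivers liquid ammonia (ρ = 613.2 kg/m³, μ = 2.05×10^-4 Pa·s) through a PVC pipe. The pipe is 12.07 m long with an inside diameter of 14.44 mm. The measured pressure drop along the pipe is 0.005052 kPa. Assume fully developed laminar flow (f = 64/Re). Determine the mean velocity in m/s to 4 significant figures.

For laminar flow, f = 64/Re with Re = ρVD/μ, so Darcy-Weisbach reduces to ΔP = 32μLV/D². Solving for V: V = ΔP·D²/(32μL) = 5.052·(0.01444)²/(32·0.000205·12.07) = 0.0133 m/s.
Check: Re = ρVD/μ = 613.2·0.0133·0.01444/0.000205 = 574.6 < 2300, so the laminar assumption holds.

V ≈ 0.01330 m/s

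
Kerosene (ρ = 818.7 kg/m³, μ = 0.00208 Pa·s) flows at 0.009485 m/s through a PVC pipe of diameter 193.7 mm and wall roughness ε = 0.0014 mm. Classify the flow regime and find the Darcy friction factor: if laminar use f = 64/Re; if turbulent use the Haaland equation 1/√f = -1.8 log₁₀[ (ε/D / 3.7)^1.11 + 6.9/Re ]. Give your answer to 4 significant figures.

f ≈ 0.08850

Re = ρVD/μ = 818.7·0.009485·0.1937/0.00208 = 723.2.
Re < 2300 → laminar, so f = 64/Re = 0.0885 (roughness is irrelevant in laminar flow).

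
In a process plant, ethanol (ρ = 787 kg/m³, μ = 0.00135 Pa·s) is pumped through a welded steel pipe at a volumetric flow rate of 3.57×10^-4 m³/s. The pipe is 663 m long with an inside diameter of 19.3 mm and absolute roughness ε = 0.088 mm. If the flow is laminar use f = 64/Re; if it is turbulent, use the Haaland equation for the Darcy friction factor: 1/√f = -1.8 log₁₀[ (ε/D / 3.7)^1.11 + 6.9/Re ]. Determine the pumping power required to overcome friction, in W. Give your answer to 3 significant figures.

Cross-sectional area A = πD²/4 = π(0.0193)²/4 = 0.0002926 m²; mean velocity V = Q/A = 0.000357/0.0002926 = 1.22 m/s.
Reynolds number Re = ρVD/μ = 787 · 1.22 · 0.0193 / 0.00135 = 1.373e+04.
Re > 4000 → turbulent. Relative roughness ε/D = 8.8e-05/0.0193 = 0.00456. Haaland: 1/√f = -1.8 log₁₀[(0.00456/3.7)^1.11 + 6.9/1.373e+04] = -1.8 log₁₀[0.00059 + 0.000503] = 5.331, so f = 0.03519.
Darcy-Weisbach: ΔP = f(L/D)(ρV²/2) = 0.03519·(663/0.0193)·(787·1.22²/2) = 0.03519·3.435e+04·586 = 7.083e+05 Pa.
Pumping power P = QΔP = 0.000357·7.083e+05 = 252.9 W = 253 W.

P ≈ 253 W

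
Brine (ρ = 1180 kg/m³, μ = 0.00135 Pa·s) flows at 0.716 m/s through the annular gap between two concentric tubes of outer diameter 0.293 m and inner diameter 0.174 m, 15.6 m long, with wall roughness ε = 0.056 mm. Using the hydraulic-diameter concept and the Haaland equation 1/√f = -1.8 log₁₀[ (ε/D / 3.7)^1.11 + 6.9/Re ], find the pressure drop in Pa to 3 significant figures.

ΔP ≈ 824 Pa

Hydraulic diameter D_h = 4A/P = D_o - D_i = 0.293 - 0.174 = 0.119 m.
Re = ρVD_h/μ = 1180·0.716·0.119/0.00135 = 7.447e+04.
ε/D_h = 5.6e-05/0.119 = 0.000471; Haaland gives 1/√f = -1.8 log₁₀[4.74e-05+9.26e-05] = 6.937, so f = 0.02078.
ΔP = f(L/D_h)(ρV²/2) = 0.02078·15.6/0.119·302.5 = 824.1 Pa.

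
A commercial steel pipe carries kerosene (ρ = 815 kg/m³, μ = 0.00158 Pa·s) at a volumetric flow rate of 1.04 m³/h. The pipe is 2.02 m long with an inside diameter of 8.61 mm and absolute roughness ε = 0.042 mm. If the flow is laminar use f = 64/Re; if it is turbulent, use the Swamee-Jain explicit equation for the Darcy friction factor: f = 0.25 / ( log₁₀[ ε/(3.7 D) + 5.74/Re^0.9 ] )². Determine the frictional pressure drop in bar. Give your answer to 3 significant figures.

Q = 1.04 m³/h = 1.04/3600 = 0.0002889 m³/s.
Cross-sectional area A = πD²/4 = π(0.00861)²/4 = 5.822e-05 m²; mean velocity V = Q/A = 0.0002889/5.822e-05 = 4.962 m/s.
Reynolds number Re = ρVD/μ = 815 · 4.962 · 0.00861 / 0.00158 = 2.204e+04.
Re > 4000 → turbulent. Relative roughness ε/D = 4.2e-05/0.00861 = 0.00488. Swamee-Jain: f = 0.25/(log₁₀[0.00488/3.7 + 5.74/2.204e+04^0.9])² = 0.25/(log₁₀[0.00132 + 0.000708])² = 0.25/(-2.693)² = 0.03447.
Darcy-Weisbach: ΔP = f(L/D)(ρV²/2) = 0.03447·(2.02/0.00861)·(815·4.962²/2) = 0.03447·234.6·1.003e+04 = 8.112e+04 Pa.
ΔP = 8.112e+04 Pa = 0.811 bar.

ΔP ≈ 0.811 bar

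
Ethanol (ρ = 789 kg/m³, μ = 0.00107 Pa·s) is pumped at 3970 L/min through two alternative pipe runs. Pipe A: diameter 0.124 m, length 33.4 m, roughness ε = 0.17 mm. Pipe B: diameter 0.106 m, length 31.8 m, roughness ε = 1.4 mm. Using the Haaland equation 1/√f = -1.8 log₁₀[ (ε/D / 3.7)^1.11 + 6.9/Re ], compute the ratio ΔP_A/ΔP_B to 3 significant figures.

Pipe A: V = Q/A = 0.06617/0.01208 = 5.479 m/s; Re = 5.01e+05; ε/D = 0.00137; Haaland → f = 0.0217; ΔP_A = f(L/D)(ρV²/2) = 6.921e+04 Pa.
Pipe B: V = Q/A = 0.06617/0.008825 = 7.498 m/s; Re = 5.861e+05; ε/D = 0.0132; Haaland → f = 0.0419; ΔP_B = f(L/D)(ρV²/2) = 2.788e+05 Pa.
ΔP_A/ΔP_B = 6.921e+04/2.788e+05 = 0.248.

ΔP_A/ΔP_B ≈ 0.248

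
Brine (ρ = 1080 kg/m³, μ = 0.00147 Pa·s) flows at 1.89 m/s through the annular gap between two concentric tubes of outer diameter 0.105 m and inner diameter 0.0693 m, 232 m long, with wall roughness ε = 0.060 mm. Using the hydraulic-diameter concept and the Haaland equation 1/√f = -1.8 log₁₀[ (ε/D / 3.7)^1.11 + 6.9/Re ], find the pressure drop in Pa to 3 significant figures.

ΔP ≈ 320000 Pa

Hydraulic diameter D_h = 4A/P = D_o - D_i = 0.105 - 0.0693 = 0.0357 m.
Re = ρVD_h/μ = 1080·1.89·0.0357/0.00147 = 4.957e+04.
ε/D_h = 6e-05/0.0357 = 0.00168; Haaland gives 1/√f = -1.8 log₁₀[0.000195+0.000139] = 6.257, so f = 0.02554.
ΔP = f(L/D_h)(ρV²/2) = 0.02554·232/0.0357·1929 = 3.202e+05 Pa.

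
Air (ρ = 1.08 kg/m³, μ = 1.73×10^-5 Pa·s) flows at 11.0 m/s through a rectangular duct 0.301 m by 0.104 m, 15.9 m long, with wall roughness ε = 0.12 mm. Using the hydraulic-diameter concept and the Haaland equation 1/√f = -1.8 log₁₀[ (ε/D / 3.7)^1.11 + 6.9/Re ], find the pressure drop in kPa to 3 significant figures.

ΔP ≈ 0.141 kPa

Hydraulic diameter D_h = 4A/P = 4·(0.301·0.104)/(2·(0.301+0.104)) = 0.1252/0.81 = 0.1546 m.
Re = ρVD_h/μ = 1.08·11·0.1546/1.73e-05 = 1.062e+05.
ε/D_h = 0.00012/0.1546 = 0.000776; Haaland gives 1/√f = -1.8 log₁₀[8.26e-05+6.5e-05] = 6.895, so f = 0.02103.
ΔP = f(L/D_h)(ρV²/2) = 0.02103·15.9/0.1546·65.34 = 141.3 Pa.
ΔP = 0.141 kPa.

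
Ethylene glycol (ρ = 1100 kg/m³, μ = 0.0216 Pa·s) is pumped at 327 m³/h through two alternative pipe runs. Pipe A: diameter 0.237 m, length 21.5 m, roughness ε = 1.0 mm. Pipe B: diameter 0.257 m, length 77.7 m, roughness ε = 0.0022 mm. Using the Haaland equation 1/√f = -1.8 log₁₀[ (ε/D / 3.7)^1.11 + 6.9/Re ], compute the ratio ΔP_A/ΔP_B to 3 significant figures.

ΔP_A/ΔP_B ≈ 0.540

Pipe A: V = Q/A = 0.09083/0.04412 = 2.059 m/s; Re = 2.485e+04; ε/D = 0.00422; Haaland → f = 0.03239; ΔP_A = f(L/D)(ρV²/2) = 6852 Pa.
Pipe B: V = Q/A = 0.09083/0.05187 = 1.751 m/s; Re = 2.292e+04; ε/D = 8.56e-06; Haaland → f = 0.0249; ΔP_B = f(L/D)(ρV²/2) = 1.27e+04 Pa.
ΔP_A/ΔP_B = 6852/1.27e+04 = 0.540.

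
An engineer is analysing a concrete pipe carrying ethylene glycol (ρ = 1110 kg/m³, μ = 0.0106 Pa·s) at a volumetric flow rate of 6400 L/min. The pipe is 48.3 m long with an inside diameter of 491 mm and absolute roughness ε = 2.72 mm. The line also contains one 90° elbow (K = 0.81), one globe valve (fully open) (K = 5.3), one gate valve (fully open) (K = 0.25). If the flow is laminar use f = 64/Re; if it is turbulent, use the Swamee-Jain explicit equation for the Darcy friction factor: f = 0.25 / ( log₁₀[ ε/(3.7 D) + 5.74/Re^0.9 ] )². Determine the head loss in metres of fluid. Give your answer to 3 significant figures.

h_f ≈ 0.158 m

Q = 6400 L/min = 6400/60000 = 0.1067 m³/s.
Cross-sectional area A = πD²/4 = π(0.491)²/4 = 0.1893 m²; mean velocity V = Q/A = 0.1067/0.1893 = 0.5633 m/s.
Reynolds number Re = ρVD/μ = 1110 · 0.5633 · 0.491 / 0.0106 = 2.897e+04.
Re > 4000 → turbulent. Relative roughness ε/D = 0.00272/0.491 = 0.00554. Swamee-Jain: f = 0.25/(log₁₀[0.00554/3.7 + 5.74/2.897e+04^0.9])² = 0.25/(log₁₀[0.0015 + 0.000554])² = 0.25/(-2.688)² = 0.0346.
Total minor-loss coefficient ΣK = 1·0.81 + 1·5.3 + 1·0.25 = 6.36.
ΔP = [f·L/D + ΣK]·(ρV²/2) = [0.0346·48.3/0.491 + 6.36]·(1110·0.5633²/2) = [3.404 + 6.36]·176.1 = 1720 Pa.
Head loss h_f = ΔP/(ρg) = 1720/(1110·9.81) = 0.158 m.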